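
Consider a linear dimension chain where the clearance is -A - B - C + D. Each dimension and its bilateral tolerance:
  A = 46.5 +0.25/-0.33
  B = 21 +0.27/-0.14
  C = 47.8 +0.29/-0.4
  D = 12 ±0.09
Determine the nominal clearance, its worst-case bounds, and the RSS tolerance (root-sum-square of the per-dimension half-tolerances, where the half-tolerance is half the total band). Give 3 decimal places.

nominal=-103.300 wc=[-104.200,-102.340] rss=0.503

Stack each dimension's contribution:
  -A: nom -46.500 → Σnom=-46.500; wc +0.330/-0.250 → slack +0.330/-0.250; half-tol=0.290, Σhalf²=0.084100
  -B: nom -21.000 → Σnom=-67.500; wc +0.140/-0.270 → slack +0.470/-0.520; half-tol=0.205, Σhalf²=0.126125
  -C: nom -47.800 → Σnom=-115.300; wc +0.400/-0.290 → slack +0.870/-0.810; half-tol=0.345, Σhalf²=0.245150
  +D: nom +12.000 → Σnom=-103.300; wc +0.090/-0.090 → slack +0.960/-0.900; half-tol=0.090, Σhalf²=0.253250
Nominal = -103.300. Worst-case = [-103.300 - 0.900, -103.300 + 0.960] = [-104.200, -102.340]. RSS = √0.253250 = 0.503.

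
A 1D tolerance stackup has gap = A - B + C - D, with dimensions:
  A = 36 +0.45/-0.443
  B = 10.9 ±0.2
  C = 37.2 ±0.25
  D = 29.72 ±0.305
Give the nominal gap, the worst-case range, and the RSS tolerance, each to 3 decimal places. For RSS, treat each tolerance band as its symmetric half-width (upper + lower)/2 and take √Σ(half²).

nominal=32.580 wc=[31.382,33.785] rss=0.628

Stack each dimension's contribution:
  +A: nom +36.000 → Σnom=36.000; wc +0.450/-0.443 → slack +0.450/-0.443; half-tol=0.447, Σhalf²=0.199362
  -B: nom -10.900 → Σnom=25.100; wc +0.200/-0.200 → slack +0.650/-0.643; half-tol=0.200, Σhalf²=0.239362
  +C: nom +37.200 → Σnom=62.300; wc +0.250/-0.250 → slack +0.900/-0.893; half-tol=0.250, Σhalf²=0.301862
  -D: nom -29.720 → Σnom=32.580; wc +0.305/-0.305 → slack +1.205/-1.198; half-tol=0.305, Σhalf²=0.394887
Nominal = 32.580. Worst-case = [32.580 - 1.198, 32.580 + 1.205] = [31.382, 33.785]. RSS = √0.394887 = 0.628.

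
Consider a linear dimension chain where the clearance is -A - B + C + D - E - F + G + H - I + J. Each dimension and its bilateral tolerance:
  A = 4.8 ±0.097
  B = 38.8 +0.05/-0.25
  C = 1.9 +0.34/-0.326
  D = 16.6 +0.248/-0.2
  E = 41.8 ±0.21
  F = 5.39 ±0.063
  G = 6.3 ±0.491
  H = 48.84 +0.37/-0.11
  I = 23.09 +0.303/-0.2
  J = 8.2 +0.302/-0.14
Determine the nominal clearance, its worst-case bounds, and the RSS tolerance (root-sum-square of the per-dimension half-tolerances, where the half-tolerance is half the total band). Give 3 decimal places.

Stack each dimension's contribution:
  -A: nom -4.800 → Σnom=-4.800; wc +0.097/-0.097 → slack +0.097/-0.097; half-tol=0.097, Σhalf²=0.009409
  -B: nom -38.800 → Σnom=-43.600; wc +0.250/-0.050 → slack +0.347/-0.147; half-tol=0.150, Σhalf²=0.031909
  +C: nom +1.900 → Σnom=-41.700; wc +0.340/-0.326 → slack +0.687/-0.473; half-tol=0.333, Σhalf²=0.142798
  +D: nom +16.600 → Σnom=-25.100; wc +0.248/-0.200 → slack +0.935/-0.673; half-tol=0.224, Σhalf²=0.192974
  -E: nom -41.800 → Σnom=-66.900; wc +0.210/-0.210 → slack +1.145/-0.883; half-tol=0.210, Σhalf²=0.237074
  -F: nom -5.390 → Σnom=-72.290; wc +0.063/-0.063 → slack +1.208/-0.946; half-tol=0.063, Σhalf²=0.241043
  +G: nom +6.300 → Σnom=-65.990; wc +0.491/-0.491 → slack +1.699/-1.437; half-tol=0.491, Σhalf²=0.482124
  +H: nom +48.840 → Σnom=-17.150; wc +0.370/-0.110 → slack +2.069/-1.547; half-tol=0.240, Σhalf²=0.539724
  -I: nom -23.090 → Σnom=-40.240; wc +0.200/-0.303 → slack +2.269/-1.850; half-tol=0.252, Σhalf²=0.602976
  +J: nom +8.200 → Σnom=-32.040; wc +0.302/-0.140 → slack +2.571/-1.990; half-tol=0.221, Σhalf²=0.651817
Nominal = -32.040. Worst-case = [-32.040 - 1.990, -32.040 + 2.571] = [-34.030, -29.469]. RSS = √0.651817 = 0.807.

nominal=-32.040 wc=[-34.030,-29.469] rss=0.807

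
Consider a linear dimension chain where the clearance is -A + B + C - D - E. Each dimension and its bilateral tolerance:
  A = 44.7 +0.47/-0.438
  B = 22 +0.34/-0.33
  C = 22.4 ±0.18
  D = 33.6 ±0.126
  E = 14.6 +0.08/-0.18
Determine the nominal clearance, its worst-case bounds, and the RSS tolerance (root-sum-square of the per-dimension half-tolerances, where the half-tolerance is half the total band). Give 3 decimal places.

Stack each dimension's contribution:
  -A: nom -44.700 → Σnom=-44.700; wc +0.438/-0.470 → slack +0.438/-0.470; half-tol=0.454, Σhalf²=0.206116
  +B: nom +22.000 → Σnom=-22.700; wc +0.340/-0.330 → slack +0.778/-0.800; half-tol=0.335, Σhalf²=0.318341
  +C: nom +22.400 → Σnom=-0.300; wc +0.180/-0.180 → slack +0.958/-0.980; half-tol=0.180, Σhalf²=0.350741
  -D: nom -33.600 → Σnom=-33.900; wc +0.126/-0.126 → slack +1.084/-1.106; half-tol=0.126, Σhalf²=0.366617
  -E: nom -14.600 → Σnom=-48.500; wc +0.180/-0.080 → slack +1.264/-1.186; half-tol=0.130, Σhalf²=0.383517
Nominal = -48.500. Worst-case = [-48.500 - 1.186, -48.500 + 1.264] = [-49.686, -47.236]. RSS = √0.383517 = 0.619.

nominal=-48.500 wc=[-49.686,-47.236] rss=0.619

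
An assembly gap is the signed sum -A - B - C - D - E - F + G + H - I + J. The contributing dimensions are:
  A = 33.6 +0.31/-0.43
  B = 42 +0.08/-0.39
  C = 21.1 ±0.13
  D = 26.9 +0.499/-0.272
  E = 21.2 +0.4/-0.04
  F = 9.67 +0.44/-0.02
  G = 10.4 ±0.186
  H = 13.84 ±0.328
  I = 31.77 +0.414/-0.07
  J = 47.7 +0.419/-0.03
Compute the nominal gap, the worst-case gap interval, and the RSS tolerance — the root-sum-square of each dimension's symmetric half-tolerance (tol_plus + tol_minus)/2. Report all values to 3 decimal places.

nominal=-114.300 wc=[-117.117,-112.015] rss=0.843

Stack each dimension's contribution:
  -A: nom -33.600 → Σnom=-33.600; wc +0.430/-0.310 → slack +0.430/-0.310; half-tol=0.370, Σhalf²=0.136900
  -B: nom -42.000 → Σnom=-75.600; wc +0.390/-0.080 → slack +0.820/-0.390; half-tol=0.235, Σhalf²=0.192125
  -C: nom -21.100 → Σnom=-96.700; wc +0.130/-0.130 → slack +0.950/-0.520; half-tol=0.130, Σhalf²=0.209025
  -D: nom -26.900 → Σnom=-123.600; wc +0.272/-0.499 → slack +1.222/-1.019; half-tol=0.386, Σhalf²=0.357635
  -E: nom -21.200 → Σnom=-144.800; wc +0.040/-0.400 → slack +1.262/-1.419; half-tol=0.220, Σhalf²=0.406035
  -F: nom -9.670 → Σnom=-154.470; wc +0.020/-0.440 → slack +1.282/-1.859; half-tol=0.230, Σhalf²=0.458935
  +G: nom +10.400 → Σnom=-144.070; wc +0.186/-0.186 → slack +1.468/-2.045; half-tol=0.186, Σhalf²=0.493531
  +H: nom +13.840 → Σnom=-130.230; wc +0.328/-0.328 → slack +1.796/-2.373; half-tol=0.328, Σhalf²=0.601115
  -I: nom -31.770 → Σnom=-162.000; wc +0.070/-0.414 → slack +1.866/-2.787; half-tol=0.242, Σhalf²=0.659679
  +J: nom +47.700 → Σnom=-114.300; wc +0.419/-0.030 → slack +2.285/-2.817; half-tol=0.224, Σhalf²=0.710079
Nominal = -114.300. Worst-case = [-114.300 - 2.817, -114.300 + 2.285] = [-117.117, -112.015]. RSS = √0.710079 = 0.843.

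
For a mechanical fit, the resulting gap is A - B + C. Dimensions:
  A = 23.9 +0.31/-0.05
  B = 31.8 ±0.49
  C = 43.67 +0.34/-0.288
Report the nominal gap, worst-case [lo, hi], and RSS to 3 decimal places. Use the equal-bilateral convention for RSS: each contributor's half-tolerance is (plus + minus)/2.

Stack each dimension's contribution:
  +A: nom +23.900 → Σnom=23.900; wc +0.310/-0.050 → slack +0.310/-0.050; half-tol=0.180, Σhalf²=0.032400
  -B: nom -31.800 → Σnom=-7.900; wc +0.490/-0.490 → slack +0.800/-0.540; half-tol=0.490, Σhalf²=0.272500
  +C: nom +43.670 → Σnom=35.770; wc +0.340/-0.288 → slack +1.140/-0.828; half-tol=0.314, Σhalf²=0.371096
Nominal = 35.770. Worst-case = [35.770 - 0.828, 35.770 + 1.140] = [34.942, 36.910]. RSS = √0.371096 = 0.609.

nominal=35.770 wc=[34.942,36.910] rss=0.609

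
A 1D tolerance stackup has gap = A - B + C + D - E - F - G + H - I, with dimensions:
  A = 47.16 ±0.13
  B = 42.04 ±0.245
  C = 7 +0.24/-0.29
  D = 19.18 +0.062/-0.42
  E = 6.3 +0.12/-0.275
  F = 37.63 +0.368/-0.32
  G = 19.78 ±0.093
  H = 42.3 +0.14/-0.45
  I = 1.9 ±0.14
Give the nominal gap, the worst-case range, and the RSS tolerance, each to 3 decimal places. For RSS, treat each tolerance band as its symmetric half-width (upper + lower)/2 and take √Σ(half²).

Stack each dimension's contribution:
  +A: nom +47.160 → Σnom=47.160; wc +0.130/-0.130 → slack +0.130/-0.130; half-tol=0.130, Σhalf²=0.016900
  -B: nom -42.040 → Σnom=5.120; wc +0.245/-0.245 → slack +0.375/-0.375; half-tol=0.245, Σhalf²=0.076925
  +C: nom +7.000 → Σnom=12.120; wc +0.240/-0.290 → slack +0.615/-0.665; half-tol=0.265, Σhalf²=0.147150
  +D: nom +19.180 → Σnom=31.300; wc +0.062/-0.420 → slack +0.677/-1.085; half-tol=0.241, Σhalf²=0.205231
  -E: nom -6.300 → Σnom=25.000; wc +0.275/-0.120 → slack +0.952/-1.205; half-tol=0.198, Σhalf²=0.244237
  -F: nom -37.630 → Σnom=-12.630; wc +0.320/-0.368 → slack +1.272/-1.573; half-tol=0.344, Σhalf²=0.362573
  -G: nom -19.780 → Σnom=-32.410; wc +0.093/-0.093 → slack +1.365/-1.666; half-tol=0.093, Σhalf²=0.371222
  +H: nom +42.300 → Σnom=9.890; wc +0.140/-0.450 → slack +1.505/-2.116; half-tol=0.295, Σhalf²=0.458247
  -I: nom -1.900 → Σnom=7.990; wc +0.140/-0.140 → slack +1.645/-2.256; half-tol=0.140, Σhalf²=0.477847
Nominal = 7.990. Worst-case = [7.990 - 2.256, 7.990 + 1.645] = [5.734, 9.635]. RSS = √0.477847 = 0.691.

nominal=7.990 wc=[5.734,9.635] rss=0.691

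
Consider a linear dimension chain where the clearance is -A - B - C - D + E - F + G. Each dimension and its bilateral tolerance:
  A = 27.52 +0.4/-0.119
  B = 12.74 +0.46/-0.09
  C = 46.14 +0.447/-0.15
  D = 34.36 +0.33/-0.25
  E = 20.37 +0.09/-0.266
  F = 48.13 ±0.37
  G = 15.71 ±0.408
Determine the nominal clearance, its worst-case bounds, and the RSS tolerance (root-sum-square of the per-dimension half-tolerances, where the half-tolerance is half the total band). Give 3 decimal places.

nominal=-132.810 wc=[-135.491,-131.333] rss=0.807

Stack each dimension's contribution:
  -A: nom -27.520 → Σnom=-27.520; wc +0.119/-0.400 → slack +0.119/-0.400; half-tol=0.260, Σhalf²=0.067340
  -B: nom -12.740 → Σnom=-40.260; wc +0.090/-0.460 → slack +0.209/-0.860; half-tol=0.275, Σhalf²=0.142965
  -C: nom -46.140 → Σnom=-86.400; wc +0.150/-0.447 → slack +0.359/-1.307; half-tol=0.298, Σhalf²=0.232068
  -D: nom -34.360 → Σnom=-120.760; wc +0.250/-0.330 → slack +0.609/-1.637; half-tol=0.290, Σhalf²=0.316168
  +E: nom +20.370 → Σnom=-100.390; wc +0.090/-0.266 → slack +0.699/-1.903; half-tol=0.178, Σhalf²=0.347852
  -F: nom -48.130 → Σnom=-148.520; wc +0.370/-0.370 → slack +1.069/-2.273; half-tol=0.370, Σhalf²=0.484752
  +G: nom +15.710 → Σnom=-132.810; wc +0.408/-0.408 → slack +1.477/-2.681; half-tol=0.408, Σhalf²=0.651215
Nominal = -132.810. Worst-case = [-132.810 - 2.681, -132.810 + 1.477] = [-135.491, -131.333]. RSS = √0.651215 = 0.807.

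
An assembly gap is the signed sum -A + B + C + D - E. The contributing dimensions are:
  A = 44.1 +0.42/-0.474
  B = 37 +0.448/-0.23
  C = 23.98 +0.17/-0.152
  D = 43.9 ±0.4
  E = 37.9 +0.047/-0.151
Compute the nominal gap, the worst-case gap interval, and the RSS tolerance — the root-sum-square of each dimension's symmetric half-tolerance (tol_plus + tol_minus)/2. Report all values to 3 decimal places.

Stack each dimension's contribution:
  -A: nom -44.100 → Σnom=-44.100; wc +0.474/-0.420 → slack +0.474/-0.420; half-tol=0.447, Σhalf²=0.199809
  +B: nom +37.000 → Σnom=-7.100; wc +0.448/-0.230 → slack +0.922/-0.650; half-tol=0.339, Σhalf²=0.314730
  +C: nom +23.980 → Σnom=16.880; wc +0.170/-0.152 → slack +1.092/-0.802; half-tol=0.161, Σhalf²=0.340651
  +D: nom +43.900 → Σnom=60.780; wc +0.400/-0.400 → slack +1.492/-1.202; half-tol=0.400, Σhalf²=0.500651
  -E: nom -37.900 → Σnom=22.880; wc +0.151/-0.047 → slack +1.643/-1.249; half-tol=0.099, Σhalf²=0.510452
Nominal = 22.880. Worst-case = [22.880 - 1.249, 22.880 + 1.643] = [21.631, 24.523]. RSS = √0.510452 = 0.714.

nominal=22.880 wc=[21.631,24.523] rss=0.714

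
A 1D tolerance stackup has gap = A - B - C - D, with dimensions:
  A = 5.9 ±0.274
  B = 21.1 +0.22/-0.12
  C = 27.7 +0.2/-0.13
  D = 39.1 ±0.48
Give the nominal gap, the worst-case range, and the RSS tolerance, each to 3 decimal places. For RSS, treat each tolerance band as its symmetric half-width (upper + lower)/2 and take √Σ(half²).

nominal=-82.000 wc=[-83.174,-80.996] rss=0.601

Stack each dimension's contribution:
  +A: nom +5.900 → Σnom=5.900; wc +0.274/-0.274 → slack +0.274/-0.274; half-tol=0.274, Σhalf²=0.075076
  -B: nom -21.100 → Σnom=-15.200; wc +0.120/-0.220 → slack +0.394/-0.494; half-tol=0.170, Σhalf²=0.103976
  -C: nom -27.700 → Σnom=-42.900; wc +0.130/-0.200 → slack +0.524/-0.694; half-tol=0.165, Σhalf²=0.131201
  -D: nom -39.100 → Σnom=-82.000; wc +0.480/-0.480 → slack +1.004/-1.174; half-tol=0.480, Σhalf²=0.361601
Nominal = -82.000. Worst-case = [-82.000 - 1.174, -82.000 + 1.004] = [-83.174, -80.996]. RSS = √0.361601 = 0.601.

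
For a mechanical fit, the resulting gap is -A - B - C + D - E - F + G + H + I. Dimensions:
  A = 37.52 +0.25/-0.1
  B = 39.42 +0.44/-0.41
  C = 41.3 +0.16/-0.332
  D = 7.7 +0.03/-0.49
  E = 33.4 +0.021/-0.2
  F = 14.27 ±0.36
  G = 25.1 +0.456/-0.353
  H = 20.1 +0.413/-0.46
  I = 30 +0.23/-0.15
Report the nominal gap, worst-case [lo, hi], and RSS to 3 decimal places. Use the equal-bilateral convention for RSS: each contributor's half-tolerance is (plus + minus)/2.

Stack each dimension's contribution:
  -A: nom -37.520 → Σnom=-37.520; wc +0.100/-0.250 → slack +0.100/-0.250; half-tol=0.175, Σhalf²=0.030625
  -B: nom -39.420 → Σnom=-76.940; wc +0.410/-0.440 → slack +0.510/-0.690; half-tol=0.425, Σhalf²=0.211250
  -C: nom -41.300 → Σnom=-118.240; wc +0.332/-0.160 → slack +0.842/-0.850; half-tol=0.246, Σhalf²=0.271766
  +D: nom +7.700 → Σnom=-110.540; wc +0.030/-0.490 → slack +0.872/-1.340; half-tol=0.260, Σhalf²=0.339366
  -E: nom -33.400 → Σnom=-143.940; wc +0.200/-0.021 → slack +1.072/-1.361; half-tol=0.111, Σhalf²=0.351576
  -F: nom -14.270 → Σnom=-158.210; wc +0.360/-0.360 → slack +1.432/-1.721; half-tol=0.360, Σhalf²=0.481176
  +G: nom +25.100 → Σnom=-133.110; wc +0.456/-0.353 → slack +1.888/-2.074; half-tol=0.404, Σhalf²=0.644796
  +H: nom +20.100 → Σnom=-113.010; wc +0.413/-0.460 → slack +2.301/-2.534; half-tol=0.436, Σhalf²=0.835329
  +I: nom +30.000 → Σnom=-83.010; wc +0.230/-0.150 → slack +2.531/-2.684; half-tol=0.190, Σhalf²=0.871429
Nominal = -83.010. Worst-case = [-83.010 - 2.684, -83.010 + 2.531] = [-85.694, -80.479]. RSS = √0.871429 = 0.934.

nominal=-83.010 wc=[-85.694,-80.479] rss=0.934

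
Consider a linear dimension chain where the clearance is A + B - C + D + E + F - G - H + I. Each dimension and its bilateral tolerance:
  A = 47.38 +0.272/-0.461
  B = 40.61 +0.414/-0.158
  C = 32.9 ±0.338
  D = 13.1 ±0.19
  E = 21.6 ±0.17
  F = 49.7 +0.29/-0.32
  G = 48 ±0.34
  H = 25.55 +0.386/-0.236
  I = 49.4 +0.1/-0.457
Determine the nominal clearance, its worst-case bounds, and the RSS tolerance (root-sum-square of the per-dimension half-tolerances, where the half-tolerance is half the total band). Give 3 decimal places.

nominal=115.340 wc=[112.520,117.690] rss=0.882

Stack each dimension's contribution:
  +A: nom +47.380 → Σnom=47.380; wc +0.272/-0.461 → slack +0.272/-0.461; half-tol=0.367, Σhalf²=0.134322
  +B: nom +40.610 → Σnom=87.990; wc +0.414/-0.158 → slack +0.686/-0.619; half-tol=0.286, Σhalf²=0.216118
  -C: nom -32.900 → Σnom=55.090; wc +0.338/-0.338 → slack +1.024/-0.957; half-tol=0.338, Σhalf²=0.330362
  +D: nom +13.100 → Σnom=68.190; wc +0.190/-0.190 → slack +1.214/-1.147; half-tol=0.190, Σhalf²=0.366462
  +E: nom +21.600 → Σnom=89.790; wc +0.170/-0.170 → slack +1.384/-1.317; half-tol=0.170, Σhalf²=0.395362
  +F: nom +49.700 → Σnom=139.490; wc +0.290/-0.320 → slack +1.674/-1.637; half-tol=0.305, Σhalf²=0.488387
  -G: nom -48.000 → Σnom=91.490; wc +0.340/-0.340 → slack +2.014/-1.977; half-tol=0.340, Σhalf²=0.603987
  -H: nom -25.550 → Σnom=65.940; wc +0.236/-0.386 → slack +2.250/-2.363; half-tol=0.311, Σhalf²=0.700708
  +I: nom +49.400 → Σnom=115.340; wc +0.100/-0.457 → slack +2.350/-2.820; half-tol=0.279, Σhalf²=0.778271
Nominal = 115.340. Worst-case = [115.340 - 2.820, 115.340 + 2.350] = [112.520, 117.690]. RSS = √0.778271 = 0.882.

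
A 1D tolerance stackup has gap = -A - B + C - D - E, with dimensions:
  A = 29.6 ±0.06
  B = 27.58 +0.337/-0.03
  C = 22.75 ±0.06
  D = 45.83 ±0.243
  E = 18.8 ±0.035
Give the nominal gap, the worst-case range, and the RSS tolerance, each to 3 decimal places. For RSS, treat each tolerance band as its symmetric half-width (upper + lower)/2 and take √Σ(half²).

Stack each dimension's contribution:
  -A: nom -29.600 → Σnom=-29.600; wc +0.060/-0.060 → slack +0.060/-0.060; half-tol=0.060, Σhalf²=0.003600
  -B: nom -27.580 → Σnom=-57.180; wc +0.030/-0.337 → slack +0.090/-0.397; half-tol=0.183, Σhalf²=0.037272
  +C: nom +22.750 → Σnom=-34.430; wc +0.060/-0.060 → slack +0.150/-0.457; half-tol=0.060, Σhalf²=0.040872
  -D: nom -45.830 → Σnom=-80.260; wc +0.243/-0.243 → slack +0.393/-0.700; half-tol=0.243, Σhalf²=0.099921
  -E: nom -18.800 → Σnom=-99.060; wc +0.035/-0.035 → slack +0.428/-0.735; half-tol=0.035, Σhalf²=0.101146
Nominal = -99.060. Worst-case = [-99.060 - 0.735, -99.060 + 0.428] = [-99.795, -98.632]. RSS = √0.101146 = 0.318.

nominal=-99.060 wc=[-99.795,-98.632] rss=0.318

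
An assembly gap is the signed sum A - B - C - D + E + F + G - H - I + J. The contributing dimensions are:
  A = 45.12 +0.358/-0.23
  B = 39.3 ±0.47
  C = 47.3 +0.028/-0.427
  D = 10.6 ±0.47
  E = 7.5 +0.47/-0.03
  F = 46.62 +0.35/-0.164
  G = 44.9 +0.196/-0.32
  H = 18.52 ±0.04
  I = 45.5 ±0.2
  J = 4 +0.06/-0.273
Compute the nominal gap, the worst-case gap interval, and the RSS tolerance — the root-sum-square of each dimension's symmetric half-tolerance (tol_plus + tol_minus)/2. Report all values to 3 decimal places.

Stack each dimension's contribution:
  +A: nom +45.120 → Σnom=45.120; wc +0.358/-0.230 → slack +0.358/-0.230; half-tol=0.294, Σhalf²=0.086436
  -B: nom -39.300 → Σnom=5.820; wc +0.470/-0.470 → slack +0.828/-0.700; half-tol=0.470, Σhalf²=0.307336
  -C: nom -47.300 → Σnom=-41.480; wc +0.427/-0.028 → slack +1.255/-0.728; half-tol=0.228, Σhalf²=0.359092
  -D: nom -10.600 → Σnom=-52.080; wc +0.470/-0.470 → slack +1.725/-1.198; half-tol=0.470, Σhalf²=0.579992
  +E: nom +7.500 → Σnom=-44.580; wc +0.470/-0.030 → slack +2.195/-1.228; half-tol=0.250, Σhalf²=0.642492
  +F: nom +46.620 → Σnom=2.040; wc +0.350/-0.164 → slack +2.545/-1.392; half-tol=0.257, Σhalf²=0.708541
  +G: nom +44.900 → Σnom=46.940; wc +0.196/-0.320 → slack +2.741/-1.712; half-tol=0.258, Σhalf²=0.775105
  -H: nom -18.520 → Σnom=28.420; wc +0.040/-0.040 → slack +2.781/-1.752; half-tol=0.040, Σhalf²=0.776705
  -I: nom -45.500 → Σnom=-17.080; wc +0.200/-0.200 → slack +2.981/-1.952; half-tol=0.200, Σhalf²=0.816705
  +J: nom +4.000 → Σnom=-13.080; wc +0.060/-0.273 → slack +3.041/-2.225; half-tol=0.167, Σhalf²=0.844427
Nominal = -13.080. Worst-case = [-13.080 - 2.225, -13.080 + 3.041] = [-15.305, -10.039]. RSS = √0.844427 = 0.919.

nominal=-13.080 wc=[-15.305,-10.039] rss=0.919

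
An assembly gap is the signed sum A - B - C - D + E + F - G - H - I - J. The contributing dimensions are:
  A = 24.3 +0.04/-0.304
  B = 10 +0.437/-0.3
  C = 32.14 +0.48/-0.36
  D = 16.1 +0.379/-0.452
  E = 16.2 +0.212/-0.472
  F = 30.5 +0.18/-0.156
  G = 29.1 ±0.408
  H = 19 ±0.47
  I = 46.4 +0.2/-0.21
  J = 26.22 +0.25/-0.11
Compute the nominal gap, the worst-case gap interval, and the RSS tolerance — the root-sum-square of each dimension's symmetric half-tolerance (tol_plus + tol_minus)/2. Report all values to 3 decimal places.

Stack each dimension's contribution:
  +A: nom +24.300 → Σnom=24.300; wc +0.040/-0.304 → slack +0.040/-0.304; half-tol=0.172, Σhalf²=0.029584
  -B: nom -10.000 → Σnom=14.300; wc +0.300/-0.437 → slack +0.340/-0.741; half-tol=0.368, Σhalf²=0.165376
  -C: nom -32.140 → Σnom=-17.840; wc +0.360/-0.480 → slack +0.700/-1.221; half-tol=0.420, Σhalf²=0.341776
  -D: nom -16.100 → Σnom=-33.940; wc +0.452/-0.379 → slack +1.152/-1.600; half-tol=0.415, Σhalf²=0.514417
  +E: nom +16.200 → Σnom=-17.740; wc +0.212/-0.472 → slack +1.364/-2.072; half-tol=0.342, Σhalf²=0.631381
  +F: nom +30.500 → Σnom=12.760; wc +0.180/-0.156 → slack +1.544/-2.228; half-tol=0.168, Σhalf²=0.659605
  -G: nom -29.100 → Σnom=-16.340; wc +0.408/-0.408 → slack +1.952/-2.636; half-tol=0.408, Σhalf²=0.826068
  -H: nom -19.000 → Σnom=-35.340; wc +0.470/-0.470 → slack +2.422/-3.106; half-tol=0.470, Σhalf²=1.046968
  -I: nom -46.400 → Σnom=-81.740; wc +0.210/-0.200 → slack +2.632/-3.306; half-tol=0.205, Σhalf²=1.088993
  -J: nom -26.220 → Σnom=-107.960; wc +0.110/-0.250 → slack +2.742/-3.556; half-tol=0.180, Σhalf²=1.121393
Nominal = -107.960. Worst-case = [-107.960 - 3.556, -107.960 + 2.742] = [-111.516, -105.218]. RSS = √1.121393 = 1.059.

nominal=-107.960 wc=[-111.516,-105.218] rss=1.059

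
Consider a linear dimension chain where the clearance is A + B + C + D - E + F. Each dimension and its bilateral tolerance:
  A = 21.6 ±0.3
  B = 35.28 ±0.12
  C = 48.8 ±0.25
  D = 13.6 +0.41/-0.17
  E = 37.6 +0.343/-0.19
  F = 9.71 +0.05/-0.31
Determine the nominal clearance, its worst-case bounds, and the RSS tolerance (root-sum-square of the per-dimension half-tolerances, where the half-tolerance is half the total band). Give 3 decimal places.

Stack each dimension's contribution:
  +A: nom +21.600 → Σnom=21.600; wc +0.300/-0.300 → slack +0.300/-0.300; half-tol=0.300, Σhalf²=0.090000
  +B: nom +35.280 → Σnom=56.880; wc +0.120/-0.120 → slack +0.420/-0.420; half-tol=0.120, Σhalf²=0.104400
  +C: nom +48.800 → Σnom=105.680; wc +0.250/-0.250 → slack +0.670/-0.670; half-tol=0.250, Σhalf²=0.166900
  +D: nom +13.600 → Σnom=119.280; wc +0.410/-0.170 → slack +1.080/-0.840; half-tol=0.290, Σhalf²=0.251000
  -E: nom -37.600 → Σnom=81.680; wc +0.190/-0.343 → slack +1.270/-1.183; half-tol=0.267, Σhalf²=0.322022
  +F: nom +9.710 → Σnom=91.390; wc +0.050/-0.310 → slack +1.320/-1.493; half-tol=0.180, Σhalf²=0.354422
Nominal = 91.390. Worst-case = [91.390 - 1.493, 91.390 + 1.320] = [89.897, 92.710]. RSS = √0.354422 = 0.595.

nominal=91.390 wc=[89.897,92.710] rss=0.595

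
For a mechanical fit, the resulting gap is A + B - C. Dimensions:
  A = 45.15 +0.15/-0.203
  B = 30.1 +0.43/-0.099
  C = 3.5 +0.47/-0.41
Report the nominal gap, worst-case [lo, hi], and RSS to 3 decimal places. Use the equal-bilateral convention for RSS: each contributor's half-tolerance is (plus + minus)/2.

nominal=71.750 wc=[70.978,72.740] rss=0.543

Stack each dimension's contribution:
  +A: nom +45.150 → Σnom=45.150; wc +0.150/-0.203 → slack +0.150/-0.203; half-tol=0.176, Σhalf²=0.031152
  +B: nom +30.100 → Σnom=75.250; wc +0.430/-0.099 → slack +0.580/-0.302; half-tol=0.265, Σhalf²=0.101112
  -C: nom -3.500 → Σnom=71.750; wc +0.410/-0.470 → slack +0.990/-0.772; half-tol=0.440, Σhalf²=0.294712
Nominal = 71.750. Worst-case = [71.750 - 0.772, 71.750 + 0.990] = [70.978, 72.740]. RSS = √0.294712 = 0.543.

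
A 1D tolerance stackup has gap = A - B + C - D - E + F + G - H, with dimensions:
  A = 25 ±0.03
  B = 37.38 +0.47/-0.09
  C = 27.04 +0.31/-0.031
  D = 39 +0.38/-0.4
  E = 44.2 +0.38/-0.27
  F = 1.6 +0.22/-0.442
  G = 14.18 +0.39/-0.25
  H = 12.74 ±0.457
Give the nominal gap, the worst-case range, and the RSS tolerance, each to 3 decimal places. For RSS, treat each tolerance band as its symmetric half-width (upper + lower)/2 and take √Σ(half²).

nominal=-65.500 wc=[-67.940,-63.333] rss=0.887

Stack each dimension's contribution:
  +A: nom +25.000 → Σnom=25.000; wc +0.030/-0.030 → slack +0.030/-0.030; half-tol=0.030, Σhalf²=0.000900
  -B: nom -37.380 → Σnom=-12.380; wc +0.090/-0.470 → slack +0.120/-0.500; half-tol=0.280, Σhalf²=0.079300
  +C: nom +27.040 → Σnom=14.660; wc +0.310/-0.031 → slack +0.430/-0.531; half-tol=0.170, Σhalf²=0.108370
  -D: nom -39.000 → Σnom=-24.340; wc +0.400/-0.380 → slack +0.830/-0.911; half-tol=0.390, Σhalf²=0.260470
  -E: nom -44.200 → Σnom=-68.540; wc +0.270/-0.380 → slack +1.100/-1.291; half-tol=0.325, Σhalf²=0.366095
  +F: nom +1.600 → Σnom=-66.940; wc +0.220/-0.442 → slack +1.320/-1.733; half-tol=0.331, Σhalf²=0.475656
  +G: nom +14.180 → Σnom=-52.760; wc +0.390/-0.250 → slack +1.710/-1.983; half-tol=0.320, Σhalf²=0.578056
  -H: nom -12.740 → Σnom=-65.500; wc +0.457/-0.457 → slack +2.167/-2.440; half-tol=0.457, Σhalf²=0.786905
Nominal = -65.500. Worst-case = [-65.500 - 2.440, -65.500 + 2.167] = [-67.940, -63.333]. RSS = √0.786905 = 0.887.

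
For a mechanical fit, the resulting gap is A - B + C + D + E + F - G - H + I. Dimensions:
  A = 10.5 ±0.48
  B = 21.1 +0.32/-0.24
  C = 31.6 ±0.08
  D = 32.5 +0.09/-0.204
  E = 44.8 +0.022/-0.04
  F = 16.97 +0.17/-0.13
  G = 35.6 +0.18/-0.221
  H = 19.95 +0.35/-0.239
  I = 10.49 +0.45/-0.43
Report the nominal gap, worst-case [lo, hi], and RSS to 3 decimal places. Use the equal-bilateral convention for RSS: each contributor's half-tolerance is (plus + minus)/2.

nominal=70.210 wc=[67.996,72.202] rss=0.825

Stack each dimension's contribution:
  +A: nom +10.500 → Σnom=10.500; wc +0.480/-0.480 → slack +0.480/-0.480; half-tol=0.480, Σhalf²=0.230400
  -B: nom -21.100 → Σnom=-10.600; wc +0.240/-0.320 → slack +0.720/-0.800; half-tol=0.280, Σhalf²=0.308800
  +C: nom +31.600 → Σnom=21.000; wc +0.080/-0.080 → slack +0.800/-0.880; half-tol=0.080, Σhalf²=0.315200
  +D: nom +32.500 → Σnom=53.500; wc +0.090/-0.204 → slack +0.890/-1.084; half-tol=0.147, Σhalf²=0.336809
  +E: nom +44.800 → Σnom=98.300; wc +0.022/-0.040 → slack +0.912/-1.124; half-tol=0.031, Σhalf²=0.337770
  +F: nom +16.970 → Σnom=115.270; wc +0.170/-0.130 → slack +1.082/-1.254; half-tol=0.150, Σhalf²=0.360270
  -G: nom -35.600 → Σnom=79.670; wc +0.221/-0.180 → slack +1.303/-1.434; half-tol=0.201, Σhalf²=0.400470
  -H: nom -19.950 → Σnom=59.720; wc +0.239/-0.350 → slack +1.542/-1.784; half-tol=0.294, Σhalf²=0.487201
  +I: nom +10.490 → Σnom=70.210; wc +0.450/-0.430 → slack +1.992/-2.214; half-tol=0.440, Σhalf²=0.680801
Nominal = 70.210. Worst-case = [70.210 - 2.214, 70.210 + 1.992] = [67.996, 72.202]. RSS = √0.680801 = 0.825.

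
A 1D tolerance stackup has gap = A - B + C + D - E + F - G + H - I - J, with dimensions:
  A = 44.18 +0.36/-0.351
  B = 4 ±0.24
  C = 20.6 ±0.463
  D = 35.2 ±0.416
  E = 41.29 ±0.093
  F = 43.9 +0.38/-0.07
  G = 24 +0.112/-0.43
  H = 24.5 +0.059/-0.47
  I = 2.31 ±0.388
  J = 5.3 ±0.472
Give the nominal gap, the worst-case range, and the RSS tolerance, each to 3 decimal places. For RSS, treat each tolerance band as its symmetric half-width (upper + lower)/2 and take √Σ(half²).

nominal=91.480 wc=[88.405,94.781] rss=1.071

Stack each dimension's contribution:
  +A: nom +44.180 → Σnom=44.180; wc +0.360/-0.351 → slack +0.360/-0.351; half-tol=0.355, Σhalf²=0.126380
  -B: nom -4.000 → Σnom=40.180; wc +0.240/-0.240 → slack +0.600/-0.591; half-tol=0.240, Σhalf²=0.183980
  +C: nom +20.600 → Σnom=60.780; wc +0.463/-0.463 → slack +1.063/-1.054; half-tol=0.463, Σhalf²=0.398349
  +D: nom +35.200 → Σnom=95.980; wc +0.416/-0.416 → slack +1.479/-1.470; half-tol=0.416, Σhalf²=0.571405
  -E: nom -41.290 → Σnom=54.690; wc +0.093/-0.093 → slack +1.572/-1.563; half-tol=0.093, Σhalf²=0.580054
  +F: nom +43.900 → Σnom=98.590; wc +0.380/-0.070 → slack +1.952/-1.633; half-tol=0.225, Σhalf²=0.630679
  -G: nom -24.000 → Σnom=74.590; wc +0.430/-0.112 → slack +2.382/-1.745; half-tol=0.271, Σhalf²=0.704120
  +H: nom +24.500 → Σnom=99.090; wc +0.059/-0.470 → slack +2.441/-2.215; half-tol=0.264, Σhalf²=0.774080
  -I: nom -2.310 → Σnom=96.780; wc +0.388/-0.388 → slack +2.829/-2.603; half-tol=0.388, Σhalf²=0.924624
  -J: nom -5.300 → Σnom=91.480; wc +0.472/-0.472 → slack +3.301/-3.075; half-tol=0.472, Σhalf²=1.147409
Nominal = 91.480. Worst-case = [91.480 - 3.075, 91.480 + 3.301] = [88.405, 94.781]. RSS = √1.147409 = 1.071.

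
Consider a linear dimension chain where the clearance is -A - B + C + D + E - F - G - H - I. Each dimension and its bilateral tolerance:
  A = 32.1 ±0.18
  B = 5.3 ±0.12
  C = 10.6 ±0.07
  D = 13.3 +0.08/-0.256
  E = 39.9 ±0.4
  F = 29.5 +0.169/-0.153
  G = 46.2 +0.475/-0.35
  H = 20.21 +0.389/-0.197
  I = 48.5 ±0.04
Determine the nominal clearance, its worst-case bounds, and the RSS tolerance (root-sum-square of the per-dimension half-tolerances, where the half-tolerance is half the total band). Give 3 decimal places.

Stack each dimension's contribution:
  -A: nom -32.100 → Σnom=-32.100; wc +0.180/-0.180 → slack +0.180/-0.180; half-tol=0.180, Σhalf²=0.032400
  -B: nom -5.300 → Σnom=-37.400; wc +0.120/-0.120 → slack +0.300/-0.300; half-tol=0.120, Σhalf²=0.046800
  +C: nom +10.600 → Σnom=-26.800; wc +0.070/-0.070 → slack +0.370/-0.370; half-tol=0.070, Σhalf²=0.051700
  +D: nom +13.300 → Σnom=-13.500; wc +0.080/-0.256 → slack +0.450/-0.626; half-tol=0.168, Σhalf²=0.079924
  +E: nom +39.900 → Σnom=26.400; wc +0.400/-0.400 → slack +0.850/-1.026; half-tol=0.400, Σhalf²=0.239924
  -F: nom -29.500 → Σnom=-3.100; wc +0.153/-0.169 → slack +1.003/-1.195; half-tol=0.161, Σhalf²=0.265845
  -G: nom -46.200 → Σnom=-49.300; wc +0.350/-0.475 → slack +1.353/-1.670; half-tol=0.412, Σhalf²=0.436001
  -H: nom -20.210 → Σnom=-69.510; wc +0.197/-0.389 → slack +1.550/-2.059; half-tol=0.293, Σhalf²=0.521850
  -I: nom -48.500 → Σnom=-118.010; wc +0.040/-0.040 → slack +1.590/-2.099; half-tol=0.040, Σhalf²=0.523450
Nominal = -118.010. Worst-case = [-118.010 - 2.099, -118.010 + 1.590] = [-120.109, -116.420]. RSS = √0.523450 = 0.723.

nominal=-118.010 wc=[-120.109,-116.420] rss=0.723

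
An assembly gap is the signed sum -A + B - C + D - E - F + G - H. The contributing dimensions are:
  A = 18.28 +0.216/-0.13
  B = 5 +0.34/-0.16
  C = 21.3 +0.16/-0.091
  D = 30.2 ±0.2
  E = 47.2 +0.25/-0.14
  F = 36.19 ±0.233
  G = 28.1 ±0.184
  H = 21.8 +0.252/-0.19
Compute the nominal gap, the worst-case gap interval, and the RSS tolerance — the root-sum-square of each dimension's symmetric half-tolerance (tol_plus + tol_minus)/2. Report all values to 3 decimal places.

Stack each dimension's contribution:
  -A: nom -18.280 → Σnom=-18.280; wc +0.130/-0.216 → slack +0.130/-0.216; half-tol=0.173, Σhalf²=0.029929
  +B: nom +5.000 → Σnom=-13.280; wc +0.340/-0.160 → slack +0.470/-0.376; half-tol=0.250, Σhalf²=0.092429
  -C: nom -21.300 → Σnom=-34.580; wc +0.091/-0.160 → slack +0.561/-0.536; half-tol=0.126, Σhalf²=0.108179
  +D: nom +30.200 → Σnom=-4.380; wc +0.200/-0.200 → slack +0.761/-0.736; half-tol=0.200, Σhalf²=0.148179
  -E: nom -47.200 → Σnom=-51.580; wc +0.140/-0.250 → slack +0.901/-0.986; half-tol=0.195, Σhalf²=0.186204
  -F: nom -36.190 → Σnom=-87.770; wc +0.233/-0.233 → slack +1.134/-1.219; half-tol=0.233, Σhalf²=0.240493
  +G: nom +28.100 → Σnom=-59.670; wc +0.184/-0.184 → slack +1.318/-1.403; half-tol=0.184, Σhalf²=0.274349
  -H: nom -21.800 → Σnom=-81.470; wc +0.190/-0.252 → slack +1.508/-1.655; half-tol=0.221, Σhalf²=0.323190
Nominal = -81.470. Worst-case = [-81.470 - 1.655, -81.470 + 1.508] = [-83.125, -79.962]. RSS = √0.323190 = 0.568.

nominal=-81.470 wc=[-83.125,-79.962] rss=0.568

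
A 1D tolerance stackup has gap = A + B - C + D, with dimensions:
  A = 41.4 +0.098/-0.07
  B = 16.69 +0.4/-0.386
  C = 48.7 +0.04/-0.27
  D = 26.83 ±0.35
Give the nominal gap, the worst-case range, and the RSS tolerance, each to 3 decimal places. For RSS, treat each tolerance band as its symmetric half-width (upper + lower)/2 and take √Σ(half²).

Stack each dimension's contribution:
  +A: nom +41.400 → Σnom=41.400; wc +0.098/-0.070 → slack +0.098/-0.070; half-tol=0.084, Σhalf²=0.007056
  +B: nom +16.690 → Σnom=58.090; wc +0.400/-0.386 → slack +0.498/-0.456; half-tol=0.393, Σhalf²=0.161505
  -C: nom -48.700 → Σnom=9.390; wc +0.270/-0.040 → slack +0.768/-0.496; half-tol=0.155, Σhalf²=0.185530
  +D: nom +26.830 → Σnom=36.220; wc +0.350/-0.350 → slack +1.118/-0.846; half-tol=0.350, Σhalf²=0.308030
Nominal = 36.220. Worst-case = [36.220 - 0.846, 36.220 + 1.118] = [35.374, 37.338]. RSS = √0.308030 = 0.555.

nominal=36.220 wc=[35.374,37.338] rss=0.555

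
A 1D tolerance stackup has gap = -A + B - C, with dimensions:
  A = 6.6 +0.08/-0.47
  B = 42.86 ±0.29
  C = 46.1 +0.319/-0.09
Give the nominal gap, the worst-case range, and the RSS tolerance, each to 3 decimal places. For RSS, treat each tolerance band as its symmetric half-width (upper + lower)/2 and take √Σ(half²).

nominal=-9.840 wc=[-10.529,-8.990] rss=0.449

Stack each dimension's contribution:
  -A: nom -6.600 → Σnom=-6.600; wc +0.470/-0.080 → slack +0.470/-0.080; half-tol=0.275, Σhalf²=0.075625
  +B: nom +42.860 → Σnom=36.260; wc +0.290/-0.290 → slack +0.760/-0.370; half-tol=0.290, Σhalf²=0.159725
  -C: nom -46.100 → Σnom=-9.840; wc +0.090/-0.319 → slack +0.850/-0.689; half-tol=0.205, Σhalf²=0.201545
Nominal = -9.840. Worst-case = [-9.840 - 0.689, -9.840 + 0.850] = [-10.529, -8.990]. RSS = √0.201545 = 0.449.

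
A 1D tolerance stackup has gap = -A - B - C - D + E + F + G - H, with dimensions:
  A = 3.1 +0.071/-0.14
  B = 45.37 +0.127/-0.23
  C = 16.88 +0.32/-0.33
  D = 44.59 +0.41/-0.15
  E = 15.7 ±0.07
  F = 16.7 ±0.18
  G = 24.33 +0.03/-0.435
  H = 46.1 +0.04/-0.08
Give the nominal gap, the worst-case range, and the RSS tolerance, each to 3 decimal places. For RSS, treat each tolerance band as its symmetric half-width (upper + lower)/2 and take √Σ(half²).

nominal=-99.310 wc=[-100.963,-98.100] rss=0.567

Stack each dimension's contribution:
  -A: nom -3.100 → Σnom=-3.100; wc +0.140/-0.071 → slack +0.140/-0.071; half-tol=0.106, Σhalf²=0.011130
  -B: nom -45.370 → Σnom=-48.470; wc +0.230/-0.127 → slack +0.370/-0.198; half-tol=0.178, Σhalf²=0.042992
  -C: nom -16.880 → Σnom=-65.350; wc +0.330/-0.320 → slack +0.700/-0.518; half-tol=0.325, Σhalf²=0.148618
  -D: nom -44.590 → Σnom=-109.940; wc +0.150/-0.410 → slack +0.850/-0.928; half-tol=0.280, Σhalf²=0.227017
  +E: nom +15.700 → Σnom=-94.240; wc +0.070/-0.070 → slack +0.920/-0.998; half-tol=0.070, Σhalf²=0.231917
  +F: nom +16.700 → Σnom=-77.540; wc +0.180/-0.180 → slack +1.100/-1.178; half-tol=0.180, Σhalf²=0.264317
  +G: nom +24.330 → Σnom=-53.210; wc +0.030/-0.435 → slack +1.130/-1.613; half-tol=0.232, Σhalf²=0.318374
  -H: nom -46.100 → Σnom=-99.310; wc +0.080/-0.040 → slack +1.210/-1.653; half-tol=0.060, Σhalf²=0.321974
Nominal = -99.310. Worst-case = [-99.310 - 1.653, -99.310 + 1.210] = [-100.963, -98.100]. RSS = √0.321974 = 0.567.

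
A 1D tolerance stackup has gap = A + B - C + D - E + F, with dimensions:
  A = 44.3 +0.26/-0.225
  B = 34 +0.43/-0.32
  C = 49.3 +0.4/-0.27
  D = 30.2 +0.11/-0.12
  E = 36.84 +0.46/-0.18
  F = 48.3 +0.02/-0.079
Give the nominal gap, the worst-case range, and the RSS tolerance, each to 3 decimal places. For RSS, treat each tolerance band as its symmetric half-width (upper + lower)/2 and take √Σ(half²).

Stack each dimension's contribution:
  +A: nom +44.300 → Σnom=44.300; wc +0.260/-0.225 → slack +0.260/-0.225; half-tol=0.242, Σhalf²=0.058806
  +B: nom +34.000 → Σnom=78.300; wc +0.430/-0.320 → slack +0.690/-0.545; half-tol=0.375, Σhalf²=0.199431
  -C: nom -49.300 → Σnom=29.000; wc +0.270/-0.400 → slack +0.960/-0.945; half-tol=0.335, Σhalf²=0.311656
  +D: nom +30.200 → Σnom=59.200; wc +0.110/-0.120 → slack +1.070/-1.065; half-tol=0.115, Σhalf²=0.324881
  -E: nom -36.840 → Σnom=22.360; wc +0.180/-0.460 → slack +1.250/-1.525; half-tol=0.320, Σhalf²=0.427281
  +F: nom +48.300 → Σnom=70.660; wc +0.020/-0.079 → slack +1.270/-1.604; half-tol=0.050, Σhalf²=0.429731
Nominal = 70.660. Worst-case = [70.660 - 1.604, 70.660 + 1.270] = [69.056, 71.930]. RSS = √0.429731 = 0.656.

nominal=70.660 wc=[69.056,71.930] rss=0.656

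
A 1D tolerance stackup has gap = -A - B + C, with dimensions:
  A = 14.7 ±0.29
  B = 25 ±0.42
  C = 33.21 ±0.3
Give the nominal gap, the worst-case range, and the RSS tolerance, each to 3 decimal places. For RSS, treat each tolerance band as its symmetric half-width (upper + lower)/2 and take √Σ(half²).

Stack each dimension's contribution:
  -A: nom -14.700 → Σnom=-14.700; wc +0.290/-0.290 → slack +0.290/-0.290; half-tol=0.290, Σhalf²=0.084100
  -B: nom -25.000 → Σnom=-39.700; wc +0.420/-0.420 → slack +0.710/-0.710; half-tol=0.420, Σhalf²=0.260500
  +C: nom +33.210 → Σnom=-6.490; wc +0.300/-0.300 → slack +1.010/-1.010; half-tol=0.300, Σhalf²=0.350500
Nominal = -6.490. Worst-case = [-6.490 - 1.010, -6.490 + 1.010] = [-7.500, -5.480]. RSS = √0.350500 = 0.592.

nominal=-6.490 wc=[-7.500,-5.480] rss=0.592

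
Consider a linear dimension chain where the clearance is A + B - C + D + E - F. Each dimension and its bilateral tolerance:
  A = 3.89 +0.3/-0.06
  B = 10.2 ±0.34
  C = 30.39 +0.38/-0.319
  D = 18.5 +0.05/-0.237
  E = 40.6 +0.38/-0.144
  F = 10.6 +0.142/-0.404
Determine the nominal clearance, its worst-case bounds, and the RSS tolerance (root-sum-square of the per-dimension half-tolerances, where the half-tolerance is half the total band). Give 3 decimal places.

nominal=32.200 wc=[30.897,33.993] rss=0.659

Stack each dimension's contribution:
  +A: nom +3.890 → Σnom=3.890; wc +0.300/-0.060 → slack +0.300/-0.060; half-tol=0.180, Σhalf²=0.032400
  +B: nom +10.200 → Σnom=14.090; wc +0.340/-0.340 → slack +0.640/-0.400; half-tol=0.340, Σhalf²=0.148000
  -C: nom -30.390 → Σnom=-16.300; wc +0.319/-0.380 → slack +0.959/-0.780; half-tol=0.350, Σhalf²=0.270150
  +D: nom +18.500 → Σnom=2.200; wc +0.050/-0.237 → slack +1.009/-1.017; half-tol=0.143, Σhalf²=0.290743
  +E: nom +40.600 → Σnom=42.800; wc +0.380/-0.144 → slack +1.389/-1.161; half-tol=0.262, Σhalf²=0.359387
  -F: nom -10.600 → Σnom=32.200; wc +0.404/-0.142 → slack +1.793/-1.303; half-tol=0.273, Σhalf²=0.433916
Nominal = 32.200. Worst-case = [32.200 - 1.303, 32.200 + 1.793] = [30.897, 33.993]. RSS = √0.433916 = 0.659.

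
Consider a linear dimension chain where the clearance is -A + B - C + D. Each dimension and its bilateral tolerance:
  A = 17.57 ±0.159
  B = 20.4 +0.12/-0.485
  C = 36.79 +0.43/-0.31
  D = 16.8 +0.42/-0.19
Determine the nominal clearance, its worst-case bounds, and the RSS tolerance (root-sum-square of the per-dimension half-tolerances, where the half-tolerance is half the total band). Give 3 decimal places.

nominal=-17.160 wc=[-18.424,-16.151] rss=0.589

Stack each dimension's contribution:
  -A: nom -17.570 → Σnom=-17.570; wc +0.159/-0.159 → slack +0.159/-0.159; half-tol=0.159, Σhalf²=0.025281
  +B: nom +20.400 → Σnom=2.830; wc +0.120/-0.485 → slack +0.279/-0.644; half-tol=0.302, Σhalf²=0.116787
  -C: nom -36.790 → Σnom=-33.960; wc +0.310/-0.430 → slack +0.589/-1.074; half-tol=0.370, Σhalf²=0.253687
  +D: nom +16.800 → Σnom=-17.160; wc +0.420/-0.190 → slack +1.009/-1.264; half-tol=0.305, Σhalf²=0.346712
Nominal = -17.160. Worst-case = [-17.160 - 1.264, -17.160 + 1.009] = [-18.424, -16.151]. RSS = √0.346712 = 0.589.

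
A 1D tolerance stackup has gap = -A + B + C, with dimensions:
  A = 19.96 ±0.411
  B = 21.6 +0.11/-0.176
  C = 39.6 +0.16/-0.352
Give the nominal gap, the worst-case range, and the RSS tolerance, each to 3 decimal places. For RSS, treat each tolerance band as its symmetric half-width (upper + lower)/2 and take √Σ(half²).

nominal=41.240 wc=[40.301,41.921] rss=0.505

Stack each dimension's contribution:
  -A: nom -19.960 → Σnom=-19.960; wc +0.411/-0.411 → slack +0.411/-0.411; half-tol=0.411, Σhalf²=0.168921
  +B: nom +21.600 → Σnom=1.640; wc +0.110/-0.176 → slack +0.521/-0.587; half-tol=0.143, Σhalf²=0.189370
  +C: nom +39.600 → Σnom=41.240; wc +0.160/-0.352 → slack +0.681/-0.939; half-tol=0.256, Σhalf²=0.254906
Nominal = 41.240. Worst-case = [41.240 - 0.939, 41.240 + 0.681] = [40.301, 41.921]. RSS = √0.254906 = 0.505.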